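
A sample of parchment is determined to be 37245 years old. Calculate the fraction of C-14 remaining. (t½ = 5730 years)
N/N₀ = (1/2)^(t/t½) = 0.01105 = 1.1%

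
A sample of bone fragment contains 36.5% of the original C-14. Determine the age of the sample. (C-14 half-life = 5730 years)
Age = t½ × log₂(1/ratio) = 8332 years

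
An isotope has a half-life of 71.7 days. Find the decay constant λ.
λ = ln(2)/t½ = 0.009667 day⁻¹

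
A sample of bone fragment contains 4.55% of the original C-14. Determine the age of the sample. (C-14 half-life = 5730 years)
Age = t½ × log₂(1/ratio) = 25540 years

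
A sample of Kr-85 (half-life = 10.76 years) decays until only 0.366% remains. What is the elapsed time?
t = t½ × log₂(N₀/N) = 87.09 years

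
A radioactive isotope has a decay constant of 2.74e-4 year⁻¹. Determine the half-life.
t½ = ln(2)/λ = 2530 years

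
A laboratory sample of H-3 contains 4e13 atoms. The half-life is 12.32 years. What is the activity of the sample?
A = λN = 2.25e12 decays/year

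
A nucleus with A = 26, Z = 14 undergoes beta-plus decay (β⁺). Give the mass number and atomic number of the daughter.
Daughter: A = 26, Z = 13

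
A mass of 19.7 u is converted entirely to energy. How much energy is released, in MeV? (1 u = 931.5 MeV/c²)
E = mc² = 18350 MeV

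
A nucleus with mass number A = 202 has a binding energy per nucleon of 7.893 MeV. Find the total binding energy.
B.E. = 7.893 × 202 = 1594 MeV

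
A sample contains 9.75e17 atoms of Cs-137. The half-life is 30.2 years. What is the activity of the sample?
A = λN = 2.238e16 decays/year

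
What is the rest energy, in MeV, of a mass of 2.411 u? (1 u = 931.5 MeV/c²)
E = mc² = 2246 MeV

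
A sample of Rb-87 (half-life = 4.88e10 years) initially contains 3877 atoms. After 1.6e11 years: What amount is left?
N = N₀(1/2)^(t/t½) = 399.5 atoms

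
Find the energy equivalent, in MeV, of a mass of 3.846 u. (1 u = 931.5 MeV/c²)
E = mc² = 3583 MeV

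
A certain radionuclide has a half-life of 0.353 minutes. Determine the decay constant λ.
λ = ln(2)/t½ = 1.964 minute⁻¹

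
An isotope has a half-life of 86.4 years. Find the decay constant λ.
λ = ln(2)/t½ = 0.008023 year⁻¹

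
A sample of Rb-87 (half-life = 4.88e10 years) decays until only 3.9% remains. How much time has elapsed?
t = t½ × log₂(N₀/N) = 2.284e11 years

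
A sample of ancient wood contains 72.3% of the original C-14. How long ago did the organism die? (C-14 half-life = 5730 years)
Age = t½ × log₂(1/ratio) = 2681 years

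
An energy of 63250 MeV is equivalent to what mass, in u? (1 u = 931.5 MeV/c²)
m = E/c² = 67.9 u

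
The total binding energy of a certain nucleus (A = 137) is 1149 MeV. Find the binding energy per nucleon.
B.E./A = 1149/137 = 8.387 MeV/nucleon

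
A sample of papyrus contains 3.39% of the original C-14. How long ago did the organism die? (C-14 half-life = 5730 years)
Age = t½ × log₂(1/ratio) = 27980 years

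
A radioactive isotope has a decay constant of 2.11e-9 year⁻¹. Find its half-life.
t½ = ln(2)/λ = 3.285e8 years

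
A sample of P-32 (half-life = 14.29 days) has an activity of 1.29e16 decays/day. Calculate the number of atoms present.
N = A/λ = 2.659e17 atoms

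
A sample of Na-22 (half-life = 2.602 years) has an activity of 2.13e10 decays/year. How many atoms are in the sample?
N = A/λ = 7.996e10 atoms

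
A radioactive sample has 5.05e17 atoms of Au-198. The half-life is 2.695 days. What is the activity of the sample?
A = λN = 1.299e17 decays/day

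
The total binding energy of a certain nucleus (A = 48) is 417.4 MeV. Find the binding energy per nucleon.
B.E./A = 417.4/48 = 8.696 MeV/nucleon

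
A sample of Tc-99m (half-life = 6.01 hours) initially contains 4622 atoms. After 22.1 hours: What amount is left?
N = N₀(1/2)^(t/t½) = 361.3 atoms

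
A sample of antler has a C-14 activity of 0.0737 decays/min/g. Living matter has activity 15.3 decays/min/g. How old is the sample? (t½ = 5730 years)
Age = t½ × log₂(A₀/A) = 44110 years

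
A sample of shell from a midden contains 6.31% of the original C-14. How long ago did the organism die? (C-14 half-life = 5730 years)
Age = t½ × log₂(1/ratio) = 22840 years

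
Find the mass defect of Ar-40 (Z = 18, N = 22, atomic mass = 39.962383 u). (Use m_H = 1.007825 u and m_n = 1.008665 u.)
Δm = Z·m_H + N·m_n − M = 0.3691 u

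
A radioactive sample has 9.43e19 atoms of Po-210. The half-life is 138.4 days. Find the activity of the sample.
A = λN = 4.723e17 decays/day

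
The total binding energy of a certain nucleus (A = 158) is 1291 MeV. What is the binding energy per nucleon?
B.E./A = 1291/158 = 8.171 MeV/nucleon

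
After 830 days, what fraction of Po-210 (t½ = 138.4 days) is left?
N/N₀ = (1/2)^(t/t½) = 0.01566 = 1.57%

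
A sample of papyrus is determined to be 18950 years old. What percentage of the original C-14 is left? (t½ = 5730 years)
N/N₀ = (1/2)^(t/t½) = 0.101 = 10.1%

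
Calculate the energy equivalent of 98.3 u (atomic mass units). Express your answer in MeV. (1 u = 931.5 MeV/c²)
E = mc² = 91570 MeV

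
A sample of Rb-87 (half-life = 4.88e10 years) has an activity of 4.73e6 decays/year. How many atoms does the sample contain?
N = A/λ = 3.33e17 atoms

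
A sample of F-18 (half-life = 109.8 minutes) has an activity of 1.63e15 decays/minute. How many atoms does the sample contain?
N = A/λ = 2.582e17 atoms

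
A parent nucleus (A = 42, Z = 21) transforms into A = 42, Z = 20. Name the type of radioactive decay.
ΔA = 0, ΔZ = -1 ⇒ beta-plus decay (β⁺) or electron capture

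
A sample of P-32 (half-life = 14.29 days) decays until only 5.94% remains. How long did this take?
t = t½ × log₂(N₀/N) = 58.21 days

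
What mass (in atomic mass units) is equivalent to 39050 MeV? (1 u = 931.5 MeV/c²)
m = E/c² = 41.92 u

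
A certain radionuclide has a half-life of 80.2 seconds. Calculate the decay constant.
λ = ln(2)/t½ = 0.008643 second⁻¹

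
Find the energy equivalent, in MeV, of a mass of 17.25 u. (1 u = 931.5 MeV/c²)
E = mc² = 16070 MeV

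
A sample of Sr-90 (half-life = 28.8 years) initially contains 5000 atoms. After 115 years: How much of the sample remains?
N = N₀(1/2)^(t/t½) = 314 atoms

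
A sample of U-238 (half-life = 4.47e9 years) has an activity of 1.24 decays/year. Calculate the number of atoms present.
N = A/λ = 7.997e9 atoms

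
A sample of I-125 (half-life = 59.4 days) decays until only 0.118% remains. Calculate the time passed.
t = t½ × log₂(N₀/N) = 577.8 days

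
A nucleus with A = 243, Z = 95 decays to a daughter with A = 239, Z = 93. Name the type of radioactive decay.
ΔA = -4, ΔZ = -2 ⇒ alpha decay (α)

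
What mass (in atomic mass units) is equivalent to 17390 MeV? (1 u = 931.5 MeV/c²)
m = E/c² = 18.67 u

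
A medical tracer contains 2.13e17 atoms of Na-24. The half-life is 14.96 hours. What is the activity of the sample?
A = λN = 9.869e15 decays/hour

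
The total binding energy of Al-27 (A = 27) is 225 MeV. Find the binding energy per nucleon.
B.E./A = 225/27 = 8.333 MeV/nucleon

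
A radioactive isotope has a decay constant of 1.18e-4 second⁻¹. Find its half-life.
t½ = ln(2)/λ = 5874 seconds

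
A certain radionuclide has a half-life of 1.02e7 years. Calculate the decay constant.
λ = ln(2)/t½ = 6.796e-8 year⁻¹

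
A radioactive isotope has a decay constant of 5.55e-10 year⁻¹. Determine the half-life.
t½ = ln(2)/λ = 1.249e9 years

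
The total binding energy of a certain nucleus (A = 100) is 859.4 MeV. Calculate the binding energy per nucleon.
B.E./A = 859.4/100 = 8.594 MeV/nucleon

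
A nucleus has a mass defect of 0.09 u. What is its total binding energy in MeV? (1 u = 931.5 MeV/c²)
B.E. = Δm × 931.5 = 83.83 MeV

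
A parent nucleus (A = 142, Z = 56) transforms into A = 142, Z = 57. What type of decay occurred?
ΔA = 0, ΔZ = +1 ⇒ beta-minus decay (β⁻)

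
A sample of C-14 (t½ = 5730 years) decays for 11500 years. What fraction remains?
N/N₀ = (1/2)^(t/t½) = 0.2488 = 24.9%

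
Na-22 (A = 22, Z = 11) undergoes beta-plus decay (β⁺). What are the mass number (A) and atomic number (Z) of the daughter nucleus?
Daughter: A = 22, Z = 10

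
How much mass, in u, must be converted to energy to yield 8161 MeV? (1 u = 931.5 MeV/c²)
m = E/c² = 8.761 u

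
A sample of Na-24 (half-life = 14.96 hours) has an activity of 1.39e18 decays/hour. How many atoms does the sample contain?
N = A/λ = 3e19 atoms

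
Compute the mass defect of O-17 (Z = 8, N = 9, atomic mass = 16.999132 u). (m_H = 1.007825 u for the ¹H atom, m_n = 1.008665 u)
Δm = Z·m_H + N·m_n − M = 0.1415 u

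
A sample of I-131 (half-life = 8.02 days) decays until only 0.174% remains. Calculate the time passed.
t = t½ × log₂(N₀/N) = 73.52 days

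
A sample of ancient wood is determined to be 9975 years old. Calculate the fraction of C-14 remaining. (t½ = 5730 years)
N/N₀ = (1/2)^(t/t½) = 0.2992 = 29.9%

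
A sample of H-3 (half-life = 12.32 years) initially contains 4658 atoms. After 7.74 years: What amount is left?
N = N₀(1/2)^(t/t½) = 3014 atoms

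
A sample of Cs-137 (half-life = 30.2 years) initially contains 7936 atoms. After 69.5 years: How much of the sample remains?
N = N₀(1/2)^(t/t½) = 1610 atoms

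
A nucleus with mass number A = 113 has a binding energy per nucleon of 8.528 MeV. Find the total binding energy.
B.E. = 8.528 × 113 = 963.7 MeV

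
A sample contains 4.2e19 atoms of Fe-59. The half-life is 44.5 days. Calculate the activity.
A = λN = 6.542e17 decays/day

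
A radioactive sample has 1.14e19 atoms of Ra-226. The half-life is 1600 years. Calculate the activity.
A = λN = 4.939e15 decays/year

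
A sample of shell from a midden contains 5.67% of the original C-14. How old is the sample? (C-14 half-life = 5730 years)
Age = t½ × log₂(1/ratio) = 23730 years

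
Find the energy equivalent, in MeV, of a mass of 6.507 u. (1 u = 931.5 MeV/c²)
E = mc² = 6061 MeV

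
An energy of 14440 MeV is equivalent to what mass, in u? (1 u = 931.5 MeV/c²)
m = E/c² = 15.5 u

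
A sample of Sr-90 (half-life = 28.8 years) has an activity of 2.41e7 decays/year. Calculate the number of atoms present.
N = A/λ = 1.001e9 atoms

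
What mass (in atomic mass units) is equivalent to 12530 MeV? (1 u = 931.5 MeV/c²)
m = E/c² = 13.45 u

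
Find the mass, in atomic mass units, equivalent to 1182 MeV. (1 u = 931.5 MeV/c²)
m = E/c² = 1.269 u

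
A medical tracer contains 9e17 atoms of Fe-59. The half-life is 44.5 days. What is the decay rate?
A = λN = 1.402e16 decays/day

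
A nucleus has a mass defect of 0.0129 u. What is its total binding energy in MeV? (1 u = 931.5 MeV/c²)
B.E. = Δm × 931.5 = 12.02 MeV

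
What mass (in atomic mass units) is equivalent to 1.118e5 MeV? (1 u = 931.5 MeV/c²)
m = E/c² = 120 u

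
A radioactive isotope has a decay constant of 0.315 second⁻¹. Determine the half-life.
t½ = ln(2)/λ = 2.2 seconds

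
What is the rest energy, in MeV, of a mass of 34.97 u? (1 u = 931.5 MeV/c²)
E = mc² = 32570 MeV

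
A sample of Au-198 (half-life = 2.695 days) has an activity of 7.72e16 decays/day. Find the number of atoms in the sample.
N = A/λ = 3.002e17 atoms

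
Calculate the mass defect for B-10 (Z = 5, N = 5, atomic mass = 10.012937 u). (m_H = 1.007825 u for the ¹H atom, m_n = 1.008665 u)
Δm = Z·m_H + N·m_n − M = 0.06951 u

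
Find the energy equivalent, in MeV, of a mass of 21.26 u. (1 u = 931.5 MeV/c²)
E = mc² = 19800 MeV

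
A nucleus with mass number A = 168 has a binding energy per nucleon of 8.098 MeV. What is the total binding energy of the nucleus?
B.E. = 8.098 × 168 = 1360 MeV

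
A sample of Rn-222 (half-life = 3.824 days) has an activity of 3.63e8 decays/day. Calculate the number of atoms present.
N = A/λ = 2.003e9 atoms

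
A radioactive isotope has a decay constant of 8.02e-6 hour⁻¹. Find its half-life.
t½ = ln(2)/λ = 86430 hours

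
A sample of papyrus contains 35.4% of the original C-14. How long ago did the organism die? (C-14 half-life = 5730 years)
Age = t½ × log₂(1/ratio) = 8585 years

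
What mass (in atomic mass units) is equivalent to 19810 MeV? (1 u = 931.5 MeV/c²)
m = E/c² = 21.27 u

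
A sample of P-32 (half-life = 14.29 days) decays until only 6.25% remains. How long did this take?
t = t½ × log₂(N₀/N) = 57.16 days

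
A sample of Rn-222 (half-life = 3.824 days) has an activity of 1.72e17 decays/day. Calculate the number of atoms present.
N = A/λ = 9.489e17 atoms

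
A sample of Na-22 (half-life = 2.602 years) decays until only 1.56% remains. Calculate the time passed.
t = t½ × log₂(N₀/N) = 15.62 years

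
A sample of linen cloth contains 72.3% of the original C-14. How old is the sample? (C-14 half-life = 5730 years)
Age = t½ × log₂(1/ratio) = 2681 years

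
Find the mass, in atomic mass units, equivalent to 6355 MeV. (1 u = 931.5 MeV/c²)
m = E/c² = 6.822 u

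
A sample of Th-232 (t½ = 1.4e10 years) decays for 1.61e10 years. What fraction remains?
N/N₀ = (1/2)^(t/t½) = 0.4506 = 45.1%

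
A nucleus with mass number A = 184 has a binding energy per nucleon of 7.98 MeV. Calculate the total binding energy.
B.E. = 7.98 × 184 = 1468 MeV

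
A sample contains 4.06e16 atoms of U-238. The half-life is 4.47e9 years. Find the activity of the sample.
A = λN = 6.296e6 decays/year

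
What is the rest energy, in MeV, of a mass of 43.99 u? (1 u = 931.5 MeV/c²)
E = mc² = 40980 MeV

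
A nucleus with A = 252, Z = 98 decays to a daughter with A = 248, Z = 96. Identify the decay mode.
ΔA = -4, ΔZ = -2 ⇒ alpha decay (α)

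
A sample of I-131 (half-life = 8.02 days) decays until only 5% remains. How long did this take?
t = t½ × log₂(N₀/N) = 34.66 days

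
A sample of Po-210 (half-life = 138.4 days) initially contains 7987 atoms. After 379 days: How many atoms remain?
N = N₀(1/2)^(t/t½) = 1197 atoms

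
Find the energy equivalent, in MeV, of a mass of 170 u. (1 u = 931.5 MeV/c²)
E = mc² = 1.584e5 MeV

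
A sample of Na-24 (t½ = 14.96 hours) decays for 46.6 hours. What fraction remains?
N/N₀ = (1/2)^(t/t½) = 0.1154 = 11.5%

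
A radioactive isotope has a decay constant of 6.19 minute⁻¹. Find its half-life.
t½ = ln(2)/λ = 0.112 minutes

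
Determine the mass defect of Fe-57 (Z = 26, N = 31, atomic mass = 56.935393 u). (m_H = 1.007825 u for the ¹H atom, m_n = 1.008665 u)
Δm = Z·m_H + N·m_n − M = 0.5367 u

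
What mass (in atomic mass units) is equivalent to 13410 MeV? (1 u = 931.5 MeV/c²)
m = E/c² = 14.4 u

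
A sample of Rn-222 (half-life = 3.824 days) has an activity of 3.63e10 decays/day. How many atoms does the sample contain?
N = A/λ = 2.003e11 atoms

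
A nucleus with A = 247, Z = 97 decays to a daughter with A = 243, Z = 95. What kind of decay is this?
ΔA = -4, ΔZ = -2 ⇒ alpha decay (α)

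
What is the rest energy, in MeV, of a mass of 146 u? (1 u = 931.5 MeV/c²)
E = mc² = 1.36e5 MeV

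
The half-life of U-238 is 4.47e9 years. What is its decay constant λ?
λ = ln(2)/t½ = 1.551e-10 year⁻¹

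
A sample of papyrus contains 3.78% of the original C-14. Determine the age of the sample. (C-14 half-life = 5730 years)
Age = t½ × log₂(1/ratio) = 27080 years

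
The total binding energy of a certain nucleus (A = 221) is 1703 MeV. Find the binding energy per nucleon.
B.E./A = 1703/221 = 7.706 MeV/nucleon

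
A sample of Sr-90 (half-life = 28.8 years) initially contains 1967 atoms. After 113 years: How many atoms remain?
N = N₀(1/2)^(t/t½) = 129.6 atoms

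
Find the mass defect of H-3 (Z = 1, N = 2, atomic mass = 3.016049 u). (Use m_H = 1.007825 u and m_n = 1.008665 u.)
Δm = Z·m_H + N·m_n − M = 0.009106 u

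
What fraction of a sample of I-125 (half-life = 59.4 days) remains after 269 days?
N/N₀ = (1/2)^(t/t½) = 0.04333 = 4.33%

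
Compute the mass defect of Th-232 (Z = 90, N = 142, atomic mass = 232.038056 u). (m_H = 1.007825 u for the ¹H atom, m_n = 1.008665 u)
Δm = Z·m_H + N·m_n − M = 1.897 u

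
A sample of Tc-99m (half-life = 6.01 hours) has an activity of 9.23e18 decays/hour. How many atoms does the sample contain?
N = A/λ = 8.003e19 atoms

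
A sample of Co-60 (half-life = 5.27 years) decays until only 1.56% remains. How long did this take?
t = t½ × log₂(N₀/N) = 31.63 years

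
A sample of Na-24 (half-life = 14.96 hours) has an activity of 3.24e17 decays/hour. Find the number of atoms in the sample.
N = A/λ = 6.993e18 atoms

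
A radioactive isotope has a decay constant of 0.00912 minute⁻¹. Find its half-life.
t½ = ln(2)/λ = 76 minutes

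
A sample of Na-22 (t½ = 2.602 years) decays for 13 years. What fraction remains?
N/N₀ = (1/2)^(t/t½) = 0.03133 = 3.13%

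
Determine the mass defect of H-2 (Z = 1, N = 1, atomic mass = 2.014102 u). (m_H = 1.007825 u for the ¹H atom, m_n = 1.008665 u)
Δm = Z·m_H + N·m_n − M = 0.002388 u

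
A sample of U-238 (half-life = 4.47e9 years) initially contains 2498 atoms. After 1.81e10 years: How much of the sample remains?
N = N₀(1/2)^(t/t½) = 150.9 atoms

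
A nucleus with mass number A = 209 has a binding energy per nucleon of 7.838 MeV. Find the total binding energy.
B.E. = 7.838 × 209 = 1638 MeV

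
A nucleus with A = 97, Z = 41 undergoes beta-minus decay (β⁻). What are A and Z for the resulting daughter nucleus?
Daughter: A = 97, Z = 42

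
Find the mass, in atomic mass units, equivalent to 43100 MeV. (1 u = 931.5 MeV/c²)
m = E/c² = 46.27 u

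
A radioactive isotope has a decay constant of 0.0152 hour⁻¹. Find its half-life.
t½ = ln(2)/λ = 45.6 hours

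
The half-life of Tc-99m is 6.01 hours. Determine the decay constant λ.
λ = ln(2)/t½ = 0.1153 hour⁻¹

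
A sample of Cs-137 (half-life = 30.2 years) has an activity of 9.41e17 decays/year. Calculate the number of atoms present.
N = A/λ = 4.1e19 atoms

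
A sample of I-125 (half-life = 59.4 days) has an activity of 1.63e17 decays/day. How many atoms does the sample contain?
N = A/λ = 1.397e19 atoms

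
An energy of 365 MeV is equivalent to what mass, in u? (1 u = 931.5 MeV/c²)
m = E/c² = 0.3918 u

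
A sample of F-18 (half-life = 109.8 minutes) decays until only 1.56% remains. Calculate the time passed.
t = t½ × log₂(N₀/N) = 659.1 minutes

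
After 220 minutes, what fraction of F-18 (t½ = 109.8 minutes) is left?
N/N₀ = (1/2)^(t/t½) = 0.2494 = 24.9%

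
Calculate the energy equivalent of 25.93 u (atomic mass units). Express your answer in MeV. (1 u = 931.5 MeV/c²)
E = mc² = 24150 MeV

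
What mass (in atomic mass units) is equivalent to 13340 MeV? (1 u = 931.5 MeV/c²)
m = E/c² = 14.32 u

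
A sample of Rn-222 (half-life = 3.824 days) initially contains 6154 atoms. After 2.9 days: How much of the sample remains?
N = N₀(1/2)^(t/t½) = 3638 atoms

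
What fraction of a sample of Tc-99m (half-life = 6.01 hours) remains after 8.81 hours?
N/N₀ = (1/2)^(t/t½) = 0.362 = 36.2%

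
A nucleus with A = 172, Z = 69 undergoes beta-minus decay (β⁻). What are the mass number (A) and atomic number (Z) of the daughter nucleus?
Daughter: A = 172, Z = 70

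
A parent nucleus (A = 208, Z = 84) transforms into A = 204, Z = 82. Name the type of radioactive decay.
ΔA = -4, ΔZ = -2 ⇒ alpha decay (α)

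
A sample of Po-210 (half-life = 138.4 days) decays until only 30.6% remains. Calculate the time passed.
t = t½ × log₂(N₀/N) = 236.4 days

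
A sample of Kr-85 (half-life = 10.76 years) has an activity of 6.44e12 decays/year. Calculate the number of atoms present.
N = A/λ = 9.997e13 atoms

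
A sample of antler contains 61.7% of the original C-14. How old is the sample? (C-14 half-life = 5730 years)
Age = t½ × log₂(1/ratio) = 3992 years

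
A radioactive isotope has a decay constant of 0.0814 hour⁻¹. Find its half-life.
t½ = ln(2)/λ = 8.515 hours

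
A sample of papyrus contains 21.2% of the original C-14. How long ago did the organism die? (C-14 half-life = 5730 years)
Age = t½ × log₂(1/ratio) = 12820 years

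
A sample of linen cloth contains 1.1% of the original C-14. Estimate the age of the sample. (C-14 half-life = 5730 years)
Age = t½ × log₂(1/ratio) = 37280 years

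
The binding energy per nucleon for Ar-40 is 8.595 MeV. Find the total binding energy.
B.E. = 8.595 × 40 = 343.8 MeV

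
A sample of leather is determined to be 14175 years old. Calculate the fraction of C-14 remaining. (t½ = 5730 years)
N/N₀ = (1/2)^(t/t½) = 0.18 = 18%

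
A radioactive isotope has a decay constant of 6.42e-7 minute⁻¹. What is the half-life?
t½ = ln(2)/λ = 1.08e6 minutes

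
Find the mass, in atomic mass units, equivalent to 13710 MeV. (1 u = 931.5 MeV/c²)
m = E/c² = 14.72 u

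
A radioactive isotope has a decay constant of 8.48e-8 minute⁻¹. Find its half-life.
t½ = ln(2)/λ = 8.174e6 minutes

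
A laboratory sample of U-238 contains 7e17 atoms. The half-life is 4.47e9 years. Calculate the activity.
A = λN = 1.085e8 decays/year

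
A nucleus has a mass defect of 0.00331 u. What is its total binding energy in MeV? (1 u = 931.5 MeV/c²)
B.E. = Δm × 931.5 = 3.083 MeV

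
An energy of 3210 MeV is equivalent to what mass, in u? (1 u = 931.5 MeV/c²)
m = E/c² = 3.446 u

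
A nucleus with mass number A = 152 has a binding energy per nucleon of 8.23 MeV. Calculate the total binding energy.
B.E. = 8.23 × 152 = 1251 MeV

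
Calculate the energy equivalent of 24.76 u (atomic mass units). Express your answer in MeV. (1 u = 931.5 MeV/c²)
E = mc² = 23060 MeV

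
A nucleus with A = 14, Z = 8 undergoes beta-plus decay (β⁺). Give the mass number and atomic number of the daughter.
Daughter: A = 14, Z = 7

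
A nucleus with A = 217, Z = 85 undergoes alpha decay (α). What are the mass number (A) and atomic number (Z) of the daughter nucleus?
Daughter: A = 213, Z = 83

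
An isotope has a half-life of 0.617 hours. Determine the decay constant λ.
λ = ln(2)/t½ = 1.123 hour⁻¹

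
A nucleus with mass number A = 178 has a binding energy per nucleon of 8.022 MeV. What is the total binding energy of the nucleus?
B.E. = 8.022 × 178 = 1428 MeV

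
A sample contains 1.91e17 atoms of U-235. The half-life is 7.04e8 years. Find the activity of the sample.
A = λN = 1.881e8 decays/year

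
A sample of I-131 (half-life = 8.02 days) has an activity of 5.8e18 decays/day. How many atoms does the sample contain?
N = A/λ = 6.711e19 atoms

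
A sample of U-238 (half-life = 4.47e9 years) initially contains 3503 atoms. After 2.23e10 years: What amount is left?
N = N₀(1/2)^(t/t½) = 110.3 atoms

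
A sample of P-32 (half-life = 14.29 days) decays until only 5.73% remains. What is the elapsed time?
t = t½ × log₂(N₀/N) = 58.95 days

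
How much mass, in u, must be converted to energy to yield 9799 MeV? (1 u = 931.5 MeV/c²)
m = E/c² = 10.52 u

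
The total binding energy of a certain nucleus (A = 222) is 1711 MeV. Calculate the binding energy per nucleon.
B.E./A = 1711/222 = 7.707 MeV/nucleon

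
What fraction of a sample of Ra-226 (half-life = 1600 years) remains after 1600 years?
N/N₀ = (1/2)^(t/t½) = 0.5 = 50%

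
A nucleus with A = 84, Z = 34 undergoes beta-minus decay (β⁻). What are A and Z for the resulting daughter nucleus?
Daughter: A = 84, Z = 35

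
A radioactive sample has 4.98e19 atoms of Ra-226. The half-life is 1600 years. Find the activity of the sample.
A = λN = 2.157e16 decays/year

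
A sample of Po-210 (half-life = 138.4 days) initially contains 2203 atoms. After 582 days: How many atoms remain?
N = N₀(1/2)^(t/t½) = 119.4 atoms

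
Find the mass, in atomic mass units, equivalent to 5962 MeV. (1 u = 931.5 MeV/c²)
m = E/c² = 6.4 u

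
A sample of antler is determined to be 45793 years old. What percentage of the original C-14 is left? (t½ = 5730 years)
N/N₀ = (1/2)^(t/t½) = 0.003929 = 0.393%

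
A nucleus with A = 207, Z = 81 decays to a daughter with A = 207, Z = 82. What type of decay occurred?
ΔA = 0, ΔZ = +1 ⇒ beta-minus decay (β⁻)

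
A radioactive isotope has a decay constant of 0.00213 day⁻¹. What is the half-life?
t½ = ln(2)/λ = 325.4 days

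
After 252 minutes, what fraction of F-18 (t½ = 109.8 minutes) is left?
N/N₀ = (1/2)^(t/t½) = 0.2038 = 20.4%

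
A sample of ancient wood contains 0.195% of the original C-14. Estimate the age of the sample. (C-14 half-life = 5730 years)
Age = t½ × log₂(1/ratio) = 51580 years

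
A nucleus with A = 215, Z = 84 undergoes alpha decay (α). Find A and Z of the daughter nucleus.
Daughter: A = 211, Z = 82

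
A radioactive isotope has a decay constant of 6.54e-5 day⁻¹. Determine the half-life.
t½ = ln(2)/λ = 10600 days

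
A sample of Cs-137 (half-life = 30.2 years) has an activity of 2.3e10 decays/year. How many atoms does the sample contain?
N = A/λ = 1.002e12 atoms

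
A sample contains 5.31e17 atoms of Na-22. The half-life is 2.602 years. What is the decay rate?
A = λN = 1.415e17 decays/year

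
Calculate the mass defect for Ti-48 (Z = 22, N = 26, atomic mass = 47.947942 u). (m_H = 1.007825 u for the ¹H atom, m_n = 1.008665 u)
Δm = Z·m_H + N·m_n − M = 0.4495 u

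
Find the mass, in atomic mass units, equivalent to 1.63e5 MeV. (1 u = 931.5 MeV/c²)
m = E/c² = 175 u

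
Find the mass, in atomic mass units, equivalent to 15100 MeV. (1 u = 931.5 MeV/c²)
m = E/c² = 16.21 u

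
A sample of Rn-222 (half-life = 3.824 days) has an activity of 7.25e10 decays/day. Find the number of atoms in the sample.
N = A/λ = 4e11 atoms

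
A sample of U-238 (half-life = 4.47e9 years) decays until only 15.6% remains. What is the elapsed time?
t = t½ × log₂(N₀/N) = 1.198e10 years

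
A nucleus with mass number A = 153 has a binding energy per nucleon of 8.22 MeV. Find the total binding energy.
B.E. = 8.22 × 153 = 1258 MeV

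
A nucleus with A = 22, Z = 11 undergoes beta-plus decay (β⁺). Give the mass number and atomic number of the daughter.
Daughter: A = 22, Z = 10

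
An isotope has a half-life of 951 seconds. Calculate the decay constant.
λ = ln(2)/t½ = 7.289e-4 second⁻¹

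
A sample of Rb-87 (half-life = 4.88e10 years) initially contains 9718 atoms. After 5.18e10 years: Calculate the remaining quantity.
N = N₀(1/2)^(t/t½) = 4656 atoms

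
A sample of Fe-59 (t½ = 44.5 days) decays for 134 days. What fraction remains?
N/N₀ = (1/2)^(t/t½) = 0.124 = 12.4%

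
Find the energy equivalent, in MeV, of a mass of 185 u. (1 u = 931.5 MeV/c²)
E = mc² = 1.723e5 MeV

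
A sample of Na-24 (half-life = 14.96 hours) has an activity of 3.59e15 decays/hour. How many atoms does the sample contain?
N = A/λ = 7.748e16 atoms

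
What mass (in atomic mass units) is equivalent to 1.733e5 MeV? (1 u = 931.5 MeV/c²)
m = E/c² = 186 u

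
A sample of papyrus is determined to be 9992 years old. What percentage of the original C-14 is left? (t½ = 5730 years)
N/N₀ = (1/2)^(t/t½) = 0.2986 = 29.9%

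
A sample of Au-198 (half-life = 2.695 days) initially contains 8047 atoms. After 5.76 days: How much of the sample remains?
N = N₀(1/2)^(t/t½) = 1829 atoms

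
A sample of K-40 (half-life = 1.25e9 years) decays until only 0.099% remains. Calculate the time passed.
t = t½ × log₂(N₀/N) = 1.248e10 years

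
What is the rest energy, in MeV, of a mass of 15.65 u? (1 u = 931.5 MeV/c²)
E = mc² = 14580 MeV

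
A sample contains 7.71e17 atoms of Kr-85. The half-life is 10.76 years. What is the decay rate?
A = λN = 4.967e16 decays/year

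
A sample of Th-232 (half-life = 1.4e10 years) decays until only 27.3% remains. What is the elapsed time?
t = t½ × log₂(N₀/N) = 2.622e10 years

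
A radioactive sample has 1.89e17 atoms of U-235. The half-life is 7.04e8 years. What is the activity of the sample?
A = λN = 1.861e8 decays/year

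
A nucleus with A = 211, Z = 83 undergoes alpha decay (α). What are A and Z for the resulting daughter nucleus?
Daughter: A = 207, Z = 81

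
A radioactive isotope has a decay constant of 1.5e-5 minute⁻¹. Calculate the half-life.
t½ = ln(2)/λ = 46210 minutes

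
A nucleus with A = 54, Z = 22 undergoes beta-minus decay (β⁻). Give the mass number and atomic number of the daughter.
Daughter: A = 54, Z = 23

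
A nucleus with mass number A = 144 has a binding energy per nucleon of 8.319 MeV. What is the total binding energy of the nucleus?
B.E. = 8.319 × 144 = 1198 MeV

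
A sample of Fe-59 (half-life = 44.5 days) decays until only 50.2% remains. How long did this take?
t = t½ × log₂(N₀/N) = 44.24 days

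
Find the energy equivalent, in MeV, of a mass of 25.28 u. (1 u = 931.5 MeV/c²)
E = mc² = 23550 MeV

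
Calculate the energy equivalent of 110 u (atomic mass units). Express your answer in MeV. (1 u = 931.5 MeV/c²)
E = mc² = 1.025e5 MeV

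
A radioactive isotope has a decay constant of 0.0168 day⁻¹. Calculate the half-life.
t½ = ln(2)/λ = 41.26 days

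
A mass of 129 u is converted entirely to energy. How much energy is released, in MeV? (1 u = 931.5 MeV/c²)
E = mc² = 1.202e5 MeV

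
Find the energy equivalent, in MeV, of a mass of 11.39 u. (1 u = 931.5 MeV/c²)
E = mc² = 10610 MeV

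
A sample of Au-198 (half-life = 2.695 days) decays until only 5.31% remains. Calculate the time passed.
t = t½ × log₂(N₀/N) = 11.41 days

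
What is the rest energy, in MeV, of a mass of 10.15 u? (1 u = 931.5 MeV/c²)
E = mc² = 9455 MeV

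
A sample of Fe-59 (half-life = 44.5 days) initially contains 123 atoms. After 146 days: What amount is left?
N = N₀(1/2)^(t/t½) = 12.65 atoms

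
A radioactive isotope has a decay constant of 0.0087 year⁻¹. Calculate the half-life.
t½ = ln(2)/λ = 79.67 years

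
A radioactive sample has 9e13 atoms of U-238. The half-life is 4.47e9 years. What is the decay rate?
A = λN = 13960 decays/year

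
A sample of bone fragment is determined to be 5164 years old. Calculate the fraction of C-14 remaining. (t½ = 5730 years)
N/N₀ = (1/2)^(t/t½) = 0.5354 = 53.5%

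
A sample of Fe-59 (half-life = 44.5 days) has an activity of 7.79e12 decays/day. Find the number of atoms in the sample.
N = A/λ = 5.001e14 atoms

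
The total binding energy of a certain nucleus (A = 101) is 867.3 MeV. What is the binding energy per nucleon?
B.E./A = 867.3/101 = 8.587 MeV/nucleon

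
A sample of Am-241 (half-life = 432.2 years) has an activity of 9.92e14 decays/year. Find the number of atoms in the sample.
N = A/λ = 6.185e17 atoms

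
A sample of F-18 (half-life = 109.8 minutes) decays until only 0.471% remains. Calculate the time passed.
t = t½ × log₂(N₀/N) = 848.8 minutes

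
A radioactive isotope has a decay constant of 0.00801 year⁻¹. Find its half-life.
t½ = ln(2)/λ = 86.54 years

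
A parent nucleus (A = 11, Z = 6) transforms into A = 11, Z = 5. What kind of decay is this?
ΔA = 0, ΔZ = -1 ⇒ beta-plus decay (β⁺) or electron capture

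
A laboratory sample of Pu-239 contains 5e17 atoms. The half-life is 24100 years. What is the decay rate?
A = λN = 1.438e13 decays/year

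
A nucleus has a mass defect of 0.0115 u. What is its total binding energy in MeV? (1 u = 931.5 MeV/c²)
B.E. = Δm × 931.5 = 10.71 MeV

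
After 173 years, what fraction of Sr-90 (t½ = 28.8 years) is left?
N/N₀ = (1/2)^(t/t½) = 0.01555 = 1.55%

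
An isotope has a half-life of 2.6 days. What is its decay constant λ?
λ = ln(2)/t½ = 0.2666 day⁻¹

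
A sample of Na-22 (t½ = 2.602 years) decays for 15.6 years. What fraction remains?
N/N₀ = (1/2)^(t/t½) = 0.01568 = 1.57%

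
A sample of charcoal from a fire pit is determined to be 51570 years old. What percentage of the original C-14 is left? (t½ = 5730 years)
N/N₀ = (1/2)^(t/t½) = 0.001953 = 0.195%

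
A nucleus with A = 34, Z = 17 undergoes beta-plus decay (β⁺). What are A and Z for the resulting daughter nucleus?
Daughter: A = 34, Z = 16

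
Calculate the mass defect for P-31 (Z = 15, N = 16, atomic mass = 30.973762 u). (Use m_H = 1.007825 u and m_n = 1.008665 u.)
Δm = Z·m_H + N·m_n − M = 0.2823 u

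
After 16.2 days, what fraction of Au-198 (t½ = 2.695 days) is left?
N/N₀ = (1/2)^(t/t½) = 0.0155 = 1.55%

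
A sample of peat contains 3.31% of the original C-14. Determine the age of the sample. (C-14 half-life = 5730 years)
Age = t½ × log₂(1/ratio) = 28170 years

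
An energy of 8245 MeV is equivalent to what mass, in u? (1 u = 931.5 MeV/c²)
m = E/c² = 8.851 u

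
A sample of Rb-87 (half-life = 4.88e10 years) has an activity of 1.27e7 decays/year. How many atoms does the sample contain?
N = A/λ = 8.941e17 atoms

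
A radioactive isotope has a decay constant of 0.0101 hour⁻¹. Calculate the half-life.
t½ = ln(2)/λ = 68.63 hours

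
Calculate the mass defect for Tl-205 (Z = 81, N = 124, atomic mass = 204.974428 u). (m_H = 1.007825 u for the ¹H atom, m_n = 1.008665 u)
Δm = Z·m_H + N·m_n − M = 1.734 u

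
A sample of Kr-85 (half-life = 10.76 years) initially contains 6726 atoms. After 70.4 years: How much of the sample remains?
N = N₀(1/2)^(t/t½) = 72.14 atoms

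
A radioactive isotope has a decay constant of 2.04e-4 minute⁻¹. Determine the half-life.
t½ = ln(2)/λ = 3398 minutes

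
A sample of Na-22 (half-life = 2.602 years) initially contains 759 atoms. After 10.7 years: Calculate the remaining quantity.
N = N₀(1/2)^(t/t½) = 43.89 atoms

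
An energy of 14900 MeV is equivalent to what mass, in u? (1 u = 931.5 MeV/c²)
m = E/c² = 16 u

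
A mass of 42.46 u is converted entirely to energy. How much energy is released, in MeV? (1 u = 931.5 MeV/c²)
E = mc² = 39550 MeV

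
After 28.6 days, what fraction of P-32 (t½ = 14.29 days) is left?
N/N₀ = (1/2)^(t/t½) = 0.2498 = 25%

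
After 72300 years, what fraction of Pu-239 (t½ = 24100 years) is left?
N/N₀ = (1/2)^(t/t½) = 0.125 = 12.5%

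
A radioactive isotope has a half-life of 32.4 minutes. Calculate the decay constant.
λ = ln(2)/t½ = 0.02139 minute⁻¹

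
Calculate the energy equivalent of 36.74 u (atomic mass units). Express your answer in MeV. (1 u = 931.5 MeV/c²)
E = mc² = 34220 MeV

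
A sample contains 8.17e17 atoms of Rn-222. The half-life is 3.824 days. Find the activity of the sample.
A = λN = 1.481e17 decays/day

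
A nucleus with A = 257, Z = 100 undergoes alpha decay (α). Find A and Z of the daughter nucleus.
Daughter: A = 253, Z = 98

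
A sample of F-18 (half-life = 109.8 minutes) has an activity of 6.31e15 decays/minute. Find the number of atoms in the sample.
N = A/λ = 9.996e17 atoms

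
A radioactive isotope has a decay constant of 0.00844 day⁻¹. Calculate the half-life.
t½ = ln(2)/λ = 82.13 days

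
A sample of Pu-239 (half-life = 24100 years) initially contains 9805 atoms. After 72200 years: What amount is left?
N = N₀(1/2)^(t/t½) = 1229 atoms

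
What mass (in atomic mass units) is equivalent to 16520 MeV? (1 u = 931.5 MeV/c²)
m = E/c² = 17.73 u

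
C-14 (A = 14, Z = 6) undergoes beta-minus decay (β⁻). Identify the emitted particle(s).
β⁻: electron (e⁻) + antineutrino (ν̄ₑ)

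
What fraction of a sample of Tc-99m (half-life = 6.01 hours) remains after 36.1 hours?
N/N₀ = (1/2)^(t/t½) = 0.01555 = 1.56%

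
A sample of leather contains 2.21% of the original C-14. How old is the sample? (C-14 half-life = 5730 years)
Age = t½ × log₂(1/ratio) = 31510 years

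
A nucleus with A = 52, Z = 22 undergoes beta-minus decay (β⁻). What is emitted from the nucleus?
β⁻: electron (e⁻) + antineutrino (ν̄ₑ)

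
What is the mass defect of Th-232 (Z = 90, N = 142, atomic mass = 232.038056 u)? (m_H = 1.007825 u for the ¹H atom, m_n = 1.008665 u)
Δm = Z·m_H + N·m_n − M = 1.897 u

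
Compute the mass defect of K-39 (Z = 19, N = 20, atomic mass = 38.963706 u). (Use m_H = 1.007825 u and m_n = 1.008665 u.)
Δm = Z·m_H + N·m_n − M = 0.3583 u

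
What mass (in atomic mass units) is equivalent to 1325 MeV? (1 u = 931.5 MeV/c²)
m = E/c² = 1.422 u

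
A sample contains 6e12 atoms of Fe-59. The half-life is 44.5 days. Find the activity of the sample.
A = λN = 9.346e10 decays/day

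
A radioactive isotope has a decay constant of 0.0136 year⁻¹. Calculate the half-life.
t½ = ln(2)/λ = 50.97 years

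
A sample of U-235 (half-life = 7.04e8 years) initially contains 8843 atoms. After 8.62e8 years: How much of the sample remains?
N = N₀(1/2)^(t/t½) = 3785 atoms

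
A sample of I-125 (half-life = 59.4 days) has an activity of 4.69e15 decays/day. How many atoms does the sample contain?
N = A/λ = 4.019e17 atoms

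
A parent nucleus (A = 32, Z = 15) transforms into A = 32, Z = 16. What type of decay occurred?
ΔA = 0, ΔZ = +1 ⇒ beta-minus decay (β⁻)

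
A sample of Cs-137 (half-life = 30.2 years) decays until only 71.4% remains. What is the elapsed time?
t = t½ × log₂(N₀/N) = 14.68 years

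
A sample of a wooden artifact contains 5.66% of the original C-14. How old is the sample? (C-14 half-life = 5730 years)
Age = t½ × log₂(1/ratio) = 23740 years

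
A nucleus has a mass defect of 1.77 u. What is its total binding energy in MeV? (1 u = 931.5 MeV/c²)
B.E. = Δm × 931.5 = 1649 MeV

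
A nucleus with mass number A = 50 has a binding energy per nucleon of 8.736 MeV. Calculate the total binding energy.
B.E. = 8.736 × 50 = 436.8 MeV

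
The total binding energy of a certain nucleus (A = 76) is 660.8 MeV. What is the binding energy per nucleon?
B.E./A = 660.8/76 = 8.695 MeV/nucleon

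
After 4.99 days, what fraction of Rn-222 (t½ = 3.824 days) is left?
N/N₀ = (1/2)^(t/t½) = 0.4047 = 40.5%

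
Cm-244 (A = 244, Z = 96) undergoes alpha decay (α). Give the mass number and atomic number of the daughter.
Daughter: A = 240, Z = 94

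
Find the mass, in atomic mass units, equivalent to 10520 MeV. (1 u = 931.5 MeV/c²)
m = E/c² = 11.29 u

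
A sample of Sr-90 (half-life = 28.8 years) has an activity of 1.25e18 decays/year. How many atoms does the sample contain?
N = A/λ = 5.194e19 atoms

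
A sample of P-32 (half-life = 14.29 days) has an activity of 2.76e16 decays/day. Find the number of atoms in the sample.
N = A/λ = 5.69e17 atoms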